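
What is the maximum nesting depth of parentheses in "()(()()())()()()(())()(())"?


Input: "()(()()())()()()(())()(())"
Tracking depth:
  Position 0 '(': depth becomes 1
  Position 1 ')': depth becomes 0
  Position 2 '(': depth becomes 1
  Position 3 '(': depth becomes 2
  Position 4 ')': depth becomes 1
  Position 5 '(': depth becomes 2
  Position 6 ')': depth becomes 1
  Position 7 '(': depth becomes 2
  Position 8 ')': depth becomes 1
  Position 9 ')': depth becomes 0
  Position 10 '(': depth becomes 1
  Position 11 ')': depth becomes 0
  Position 12 '(': depth becomes 1
  Position 13 ')': depth becomes 0
  Position 14 '(': depth becomes 1
  Position 15 ')': depth becomes 0
  Position 16 '(': depth becomes 1
  Position 17 '(': depth becomes 2
  Position 18 ')': depth becomes 1
  Position 19 ')': depth becomes 0
  Position 20 '(': depth becomes 1
  Position 21 ')': depth becomes 0
  Position 22 '(': depth becomes 1
  Position 23 '(': depth becomes 2
  Position 24 ')': depth becomes 1
  Position 25 ')': depth becomes 0
Maximum depth reached: 2

2


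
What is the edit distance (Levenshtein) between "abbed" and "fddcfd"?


Computing edit distance: "abbed" -> "fddcfd"
DP table:
           f    d    d    c    f    d
      0    1    2    3    4    5    6
  a   1    1    2    3    4    5    6
  b   2    2    2    3    4    5    6
  b   3    3    3    3    4    5    6
  e   4    4    4    4    4    5    6
  d   5    5    4    4    5    5    5
Edit distance = dp[5][6] = 5

5


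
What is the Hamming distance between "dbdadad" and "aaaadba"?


Comparing "dbdadad" and "aaaadba" position by position:
  Position 0: 'd' vs 'a' => differ
  Position 1: 'b' vs 'a' => differ
  Position 2: 'd' vs 'a' => differ
  Position 3: 'a' vs 'a' => same
  Position 4: 'd' vs 'd' => same
  Position 5: 'a' vs 'b' => differ
  Position 6: 'd' vs 'a' => differ
Total differences (Hamming distance): 5

5


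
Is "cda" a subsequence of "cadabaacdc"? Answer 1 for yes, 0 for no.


Check if "cda" is a subsequence of "cadabaacdc"
Greedy scan:
  Position 0 ('c'): matches sub[0] = 'c'
  Position 1 ('a'): no match needed
  Position 2 ('d'): matches sub[1] = 'd'
  Position 3 ('a'): matches sub[2] = 'a'
  Position 4 ('b'): no match needed
  Position 5 ('a'): no match needed
  Position 6 ('a'): no match needed
  Position 7 ('c'): no match needed
  Position 8 ('d'): no match needed
  Position 9 ('c'): no match needed
All 3 characters matched => is a subsequence

1


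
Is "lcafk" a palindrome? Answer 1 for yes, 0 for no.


Input: lcafk
Reversed: kfacl
  Compare pos 0 ('l') with pos 4 ('k'): MISMATCH
  Compare pos 1 ('c') with pos 3 ('f'): MISMATCH
Result: not a palindrome

0


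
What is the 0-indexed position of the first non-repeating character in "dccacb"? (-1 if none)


Input: dccacb
Character frequencies:
  'a': 1
  'b': 1
  'c': 3
  'd': 1
Scanning left to right for freq == 1:
  Position 0 ('d'): unique! => answer = 0

0


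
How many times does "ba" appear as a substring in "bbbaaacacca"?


Searching for "ba" in "bbbaaacacca"
Scanning each position:
  Position 0: "bb" => no
  Position 1: "bb" => no
  Position 2: "ba" => MATCH
  Position 3: "aa" => no
  Position 4: "aa" => no
  Position 5: "ac" => no
  Position 6: "ca" => no
  Position 7: "ac" => no
  Position 8: "cc" => no
  Position 9: "ca" => no
Total occurrences: 1

1


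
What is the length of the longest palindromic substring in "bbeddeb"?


Input: "bbeddeb"
Checking substrings for palindromes:
  [1:7] "beddeb" (len 6) => palindrome
  [2:6] "edde" (len 4) => palindrome
  [0:2] "bb" (len 2) => palindrome
  [3:5] "dd" (len 2) => palindrome
Longest palindromic substring: "beddeb" with length 6

6


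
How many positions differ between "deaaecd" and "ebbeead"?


Comparing "deaaecd" and "ebbeead" position by position:
  Position 0: 'd' vs 'e' => DIFFER
  Position 1: 'e' vs 'b' => DIFFER
  Position 2: 'a' vs 'b' => DIFFER
  Position 3: 'a' vs 'e' => DIFFER
  Position 4: 'e' vs 'e' => same
  Position 5: 'c' vs 'a' => DIFFER
  Position 6: 'd' vs 'd' => same
Positions that differ: 5

5


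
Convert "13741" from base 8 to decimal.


Input: "13741" in base 8
Positional expansion:
  Digit '1' (value 1) x 8^4 = 4096
  Digit '3' (value 3) x 8^3 = 1536
  Digit '7' (value 7) x 8^2 = 448
  Digit '4' (value 4) x 8^1 = 32
  Digit '1' (value 1) x 8^0 = 1
Sum = 6113

6113


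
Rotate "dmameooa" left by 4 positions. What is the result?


Input: "dmameooa", rotate left by 4
First 4 characters: "dmam"
Remaining characters: "eooa"
Concatenate remaining + first: "eooa" + "dmam" = "eooadmam"

eooadmam


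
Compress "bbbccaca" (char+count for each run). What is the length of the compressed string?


Input: bbbccaca
Runs:
  'b' x 3 => "b3"
  'c' x 2 => "c2"
  'a' x 1 => "a1"
  'c' x 1 => "c1"
  'a' x 1 => "a1"
Compressed: "b3c2a1c1a1"
Compressed length: 10

10


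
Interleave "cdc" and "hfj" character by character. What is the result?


Interleaving "cdc" and "hfj":
  Position 0: 'c' from first, 'h' from second => "ch"
  Position 1: 'd' from first, 'f' from second => "df"
  Position 2: 'c' from first, 'j' from second => "cj"
Result: chdfcj

chdfcj


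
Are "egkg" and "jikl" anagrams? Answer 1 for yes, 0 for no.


Strings: "egkg", "jikl"
Sorted first:  eggk
Sorted second: ijkl
Differ at position 0: 'e' vs 'i' => not anagrams

0


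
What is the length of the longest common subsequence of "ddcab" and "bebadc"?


LCS of "ddcab" and "bebadc"
DP table:
           b    e    b    a    d    c
      0    0    0    0    0    0    0
  d   0    0    0    0    0    1    1
  d   0    0    0    0    0    1    1
  c   0    0    0    0    0    1    2
  a   0    0    0    0    1    1    2
  b   0    1    1    1    1    1    2
LCS length = dp[5][6] = 2

2


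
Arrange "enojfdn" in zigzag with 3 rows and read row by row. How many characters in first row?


Zigzag "enojfdn" into 3 rows:
Placing characters:
  'e' => row 0
  'n' => row 1
  'o' => row 2
  'j' => row 1
  'f' => row 0
  'd' => row 1
  'n' => row 2
Rows:
  Row 0: "ef"
  Row 1: "njd"
  Row 2: "on"
First row length: 2

2


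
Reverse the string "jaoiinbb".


Input: jaoiinbb
Reading characters right to left:
  Position 7: 'b'
  Position 6: 'b'
  Position 5: 'n'
  Position 4: 'i'
  Position 3: 'i'
  Position 2: 'o'
  Position 1: 'a'
  Position 0: 'j'
Reversed: bbniioaj

bbniioaj


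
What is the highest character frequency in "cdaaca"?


Input: cdaaca
Character counts:
  'a': 3
  'c': 2
  'd': 1
Maximum frequency: 3

3


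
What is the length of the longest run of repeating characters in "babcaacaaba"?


Input: "babcaacaaba"
Scanning for longest run:
  Position 1 ('a'): new char, reset run to 1
  Position 2 ('b'): new char, reset run to 1
  Position 3 ('c'): new char, reset run to 1
  Position 4 ('a'): new char, reset run to 1
  Position 5 ('a'): continues run of 'a', length=2
  Position 6 ('c'): new char, reset run to 1
  Position 7 ('a'): new char, reset run to 1
  Position 8 ('a'): continues run of 'a', length=2
  Position 9 ('b'): new char, reset run to 1
  Position 10 ('a'): new char, reset run to 1
Longest run: 'a' with length 2

2


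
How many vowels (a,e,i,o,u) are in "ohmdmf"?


Input: ohmdmf
Checking each character:
  'o' at position 0: vowel (running total: 1)
  'h' at position 1: consonant
  'm' at position 2: consonant
  'd' at position 3: consonant
  'm' at position 4: consonant
  'f' at position 5: consonant
Total vowels: 1

1


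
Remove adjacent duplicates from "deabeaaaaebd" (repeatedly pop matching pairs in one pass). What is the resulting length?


Input: deabeaaaaebd
Stack-based adjacent duplicate removal:
  Read 'd': push. Stack: d
  Read 'e': push. Stack: de
  Read 'a': push. Stack: dea
  Read 'b': push. Stack: deab
  Read 'e': push. Stack: deabe
  Read 'a': push. Stack: deabea
  Read 'a': matches stack top 'a' => pop. Stack: deabe
  Read 'a': push. Stack: deabea
  Read 'a': matches stack top 'a' => pop. Stack: deabe
  Read 'e': matches stack top 'e' => pop. Stack: deab
  Read 'b': matches stack top 'b' => pop. Stack: dea
  Read 'd': push. Stack: dead
Final stack: "dead" (length 4)

4


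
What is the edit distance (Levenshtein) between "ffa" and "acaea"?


Computing edit distance: "ffa" -> "acaea"
DP table:
           a    c    a    e    a
      0    1    2    3    4    5
  f   1    1    2    3    4    5
  f   2    2    2    3    4    5
  a   3    2    3    2    3    4
Edit distance = dp[3][5] = 4

4


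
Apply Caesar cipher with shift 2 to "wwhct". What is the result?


Caesar cipher: shift "wwhct" by 2
  'w' (pos 22) + 2 = pos 24 = 'y'
  'w' (pos 22) + 2 = pos 24 = 'y'
  'h' (pos 7) + 2 = pos 9 = 'j'
  'c' (pos 2) + 2 = pos 4 = 'e'
  't' (pos 19) + 2 = pos 21 = 'v'
Result: yyjev

yyjev


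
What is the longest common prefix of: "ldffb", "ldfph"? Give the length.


Words: ldffb, ldfph
  Position 0: all 'l' => match
  Position 1: all 'd' => match
  Position 2: all 'f' => match
  Position 3: ('f', 'p') => mismatch, stop
LCP = "ldf" (length 3)

3


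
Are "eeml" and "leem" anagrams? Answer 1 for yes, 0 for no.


Strings: "eeml", "leem"
Sorted first:  eelm
Sorted second: eelm
Sorted forms match => anagrams

1


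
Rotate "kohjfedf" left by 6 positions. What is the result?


Input: "kohjfedf", rotate left by 6
First 6 characters: "kohjfe"
Remaining characters: "df"
Concatenate remaining + first: "df" + "kohjfe" = "dfkohjfe"

dfkohjfe


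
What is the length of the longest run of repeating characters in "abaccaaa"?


Input: "abaccaaa"
Scanning for longest run:
  Position 1 ('b'): new char, reset run to 1
  Position 2 ('a'): new char, reset run to 1
  Position 3 ('c'): new char, reset run to 1
  Position 4 ('c'): continues run of 'c', length=2
  Position 5 ('a'): new char, reset run to 1
  Position 6 ('a'): continues run of 'a', length=2
  Position 7 ('a'): continues run of 'a', length=3
Longest run: 'a' with length 3

3


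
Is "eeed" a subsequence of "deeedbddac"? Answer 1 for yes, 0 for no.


Check if "eeed" is a subsequence of "deeedbddac"
Greedy scan:
  Position 0 ('d'): no match needed
  Position 1 ('e'): matches sub[0] = 'e'
  Position 2 ('e'): matches sub[1] = 'e'
  Position 3 ('e'): matches sub[2] = 'e'
  Position 4 ('d'): matches sub[3] = 'd'
  Position 5 ('b'): no match needed
  Position 6 ('d'): no match needed
  Position 7 ('d'): no match needed
  Position 8 ('a'): no match needed
  Position 9 ('c'): no match needed
All 4 characters matched => is a subsequence

1


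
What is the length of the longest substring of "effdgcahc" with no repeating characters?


Input: "effdgcahc"
Sliding window (track last position of each char):
  Position 0 ('e'): window [0,0] length 1 -- new best
  Position 1 ('f'): window [0,1] length 2 -- new best
  Position 2 ('f'): repeat (last at 1), move window start to 2
  Position 2 ('f'): window [2,2] length 1
  Position 3 ('d'): window [2,3] length 2
  Position 4 ('g'): window [2,4] length 3 -- new best
  Position 5 ('c'): window [2,5] length 4 -- new best
  Position 6 ('a'): window [2,6] length 5 -- new best
  Position 7 ('h'): window [2,7] length 6 -- new best
  Position 8 ('c'): repeat (last at 5), move window start to 6
  Position 8 ('c'): window [6,8] length 3
Longest substring with no repeats: "fdgcah" with length 6

6


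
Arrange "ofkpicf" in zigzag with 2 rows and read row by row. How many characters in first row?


Zigzag "ofkpicf" into 2 rows:
Placing characters:
  'o' => row 0
  'f' => row 1
  'k' => row 0
  'p' => row 1
  'i' => row 0
  'c' => row 1
  'f' => row 0
Rows:
  Row 0: "okif"
  Row 1: "fpc"
First row length: 4

4


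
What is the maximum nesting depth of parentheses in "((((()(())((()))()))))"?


Input: "((((()(())((()))()))))"
Tracking depth:
  Position 0 '(': depth becomes 1
  Position 1 '(': depth becomes 2
  Position 2 '(': depth becomes 3
  Position 3 '(': depth becomes 4
  Position 4 '(': depth becomes 5
  Position 5 ')': depth becomes 4
  Position 6 '(': depth becomes 5
  Position 7 '(': depth becomes 6
  Position 8 ')': depth becomes 5
  Position 9 ')': depth becomes 4
  Position 10 '(': depth becomes 5
  Position 11 '(': depth becomes 6
  Position 12 '(': depth becomes 7
  Position 13 ')': depth becomes 6
  Position 14 ')': depth becomes 5
  Position 15 ')': depth becomes 4
  Position 16 '(': depth becomes 5
  Position 17 ')': depth becomes 4
  Position 18 ')': depth becomes 3
  Position 19 ')': depth becomes 2
  Position 20 ')': depth becomes 1
  Position 21 ')': depth becomes 0
Maximum depth reached: 7

7


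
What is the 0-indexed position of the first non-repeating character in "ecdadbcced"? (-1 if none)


Input: ecdadbcced
Character frequencies:
  'a': 1
  'b': 1
  'c': 3
  'd': 3
  'e': 2
Scanning left to right for freq == 1:
  Position 0 ('e'): freq=2, skip
  Position 1 ('c'): freq=3, skip
  Position 2 ('d'): freq=3, skip
  Position 3 ('a'): unique! => answer = 3

3


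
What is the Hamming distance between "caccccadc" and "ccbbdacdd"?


Comparing "caccccadc" and "ccbbdacdd" position by position:
  Position 0: 'c' vs 'c' => same
  Position 1: 'a' vs 'c' => differ
  Position 2: 'c' vs 'b' => differ
  Position 3: 'c' vs 'b' => differ
  Position 4: 'c' vs 'd' => differ
  Position 5: 'c' vs 'a' => differ
  Position 6: 'a' vs 'c' => differ
  Position 7: 'd' vs 'd' => same
  Position 8: 'c' vs 'd' => differ
Total differences (Hamming distance): 7

7


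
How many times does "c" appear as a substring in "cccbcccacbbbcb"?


Searching for "c" in "cccbcccacbbbcb"
Scanning each position:
  Position 0: "c" => MATCH
  Position 1: "c" => MATCH
  Position 2: "c" => MATCH
  Position 3: "b" => no
  Position 4: "c" => MATCH
  Position 5: "c" => MATCH
  Position 6: "c" => MATCH
  Position 7: "a" => no
  Position 8: "c" => MATCH
  Position 9: "b" => no
  Position 10: "b" => no
  Position 11: "b" => no
  Position 12: "c" => MATCH
  Position 13: "b" => no
Total occurrences: 8

8


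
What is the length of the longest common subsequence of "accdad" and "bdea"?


LCS of "accdad" and "bdea"
DP table:
           b    d    e    a
      0    0    0    0    0
  a   0    0    0    0    1
  c   0    0    0    0    1
  c   0    0    0    0    1
  d   0    0    1    1    1
  a   0    0    1    1    2
  d   0    0    1    1    2
LCS length = dp[6][4] = 2

2


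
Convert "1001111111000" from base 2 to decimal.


Input: "1001111111000" in base 2
Positional expansion:
  Digit '1' (value 1) x 2^12 = 4096
  Digit '0' (value 0) x 2^11 = 0
  Digit '0' (value 0) x 2^10 = 0
  Digit '1' (value 1) x 2^9 = 512
  Digit '1' (value 1) x 2^8 = 256
  Digit '1' (value 1) x 2^7 = 128
  Digit '1' (value 1) x 2^6 = 64
  Digit '1' (value 1) x 2^5 = 32
  Digit '1' (value 1) x 2^4 = 16
  Digit '1' (value 1) x 2^3 = 8
  Digit '0' (value 0) x 2^2 = 0
  Digit '0' (value 0) x 2^1 = 0
  Digit '0' (value 0) x 2^0 = 0
Sum = 5112

5112


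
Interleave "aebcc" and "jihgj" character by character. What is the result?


Interleaving "aebcc" and "jihgj":
  Position 0: 'a' from first, 'j' from second => "aj"
  Position 1: 'e' from first, 'i' from second => "ei"
  Position 2: 'b' from first, 'h' from second => "bh"
  Position 3: 'c' from first, 'g' from second => "cg"
  Position 4: 'c' from first, 'j' from second => "cj"
Result: ajeibhcgcj

ajeibhcgcj


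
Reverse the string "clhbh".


Input: clhbh
Reading characters right to left:
  Position 4: 'h'
  Position 3: 'b'
  Position 2: 'h'
  Position 1: 'l'
  Position 0: 'c'
Reversed: hbhlc

hbhlc


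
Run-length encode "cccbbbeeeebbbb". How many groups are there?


Input: cccbbbeeeebbbb
Scanning for consecutive runs:
  Group 1: 'c' x 3 (positions 0-2)
  Group 2: 'b' x 3 (positions 3-5)
  Group 3: 'e' x 4 (positions 6-9)
  Group 4: 'b' x 4 (positions 10-13)
Total groups: 4

4


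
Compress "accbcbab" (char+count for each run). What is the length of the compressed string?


Input: accbcbab
Runs:
  'a' x 1 => "a1"
  'c' x 2 => "c2"
  'b' x 1 => "b1"
  'c' x 1 => "c1"
  'b' x 1 => "b1"
  'a' x 1 => "a1"
  'b' x 1 => "b1"
Compressed: "a1c2b1c1b1a1b1"
Compressed length: 14

14


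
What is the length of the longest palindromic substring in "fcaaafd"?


Input: "fcaaafd"
Checking substrings for palindromes:
  [2:5] "aaa" (len 3) => palindrome
  [2:4] "aa" (len 2) => palindrome
  [3:5] "aa" (len 2) => palindrome
Longest palindromic substring: "aaa" with length 3

3


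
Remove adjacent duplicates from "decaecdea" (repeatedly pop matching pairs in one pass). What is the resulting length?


Input: decaecdea
Stack-based adjacent duplicate removal:
  Read 'd': push. Stack: d
  Read 'e': push. Stack: de
  Read 'c': push. Stack: dec
  Read 'a': push. Stack: deca
  Read 'e': push. Stack: decae
  Read 'c': push. Stack: decaec
  Read 'd': push. Stack: decaecd
  Read 'e': push. Stack: decaecde
  Read 'a': push. Stack: decaecdea
Final stack: "decaecdea" (length 9)

9


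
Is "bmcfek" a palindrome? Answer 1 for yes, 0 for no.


Input: bmcfek
Reversed: kefcmb
  Compare pos 0 ('b') with pos 5 ('k'): MISMATCH
  Compare pos 1 ('m') with pos 4 ('e'): MISMATCH
  Compare pos 2 ('c') with pos 3 ('f'): MISMATCH
Result: not a palindrome

0


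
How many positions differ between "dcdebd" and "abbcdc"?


Comparing "dcdebd" and "abbcdc" position by position:
  Position 0: 'd' vs 'a' => DIFFER
  Position 1: 'c' vs 'b' => DIFFER
  Position 2: 'd' vs 'b' => DIFFER
  Position 3: 'e' vs 'c' => DIFFER
  Position 4: 'b' vs 'd' => DIFFER
  Position 5: 'd' vs 'c' => DIFFER
Positions that differ: 6

6


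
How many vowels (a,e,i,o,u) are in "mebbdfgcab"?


Input: mebbdfgcab
Checking each character:
  'm' at position 0: consonant
  'e' at position 1: vowel (running total: 1)
  'b' at position 2: consonant
  'b' at position 3: consonant
  'd' at position 4: consonant
  'f' at position 5: consonant
  'g' at position 6: consonant
  'c' at position 7: consonant
  'a' at position 8: vowel (running total: 2)
  'b' at position 9: consonant
Total vowels: 2

2


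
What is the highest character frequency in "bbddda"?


Input: bbddda
Character counts:
  'a': 1
  'b': 2
  'd': 3
Maximum frequency: 3

3


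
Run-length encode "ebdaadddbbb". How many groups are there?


Input: ebdaadddbbb
Scanning for consecutive runs:
  Group 1: 'e' x 1 (positions 0-0)
  Group 2: 'b' x 1 (positions 1-1)
  Group 3: 'd' x 1 (positions 2-2)
  Group 4: 'a' x 2 (positions 3-4)
  Group 5: 'd' x 3 (positions 5-7)
  Group 6: 'b' x 3 (positions 8-10)
Total groups: 6

6


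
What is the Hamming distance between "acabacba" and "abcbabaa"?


Comparing "acabacba" and "abcbabaa" position by position:
  Position 0: 'a' vs 'a' => same
  Position 1: 'c' vs 'b' => differ
  Position 2: 'a' vs 'c' => differ
  Position 3: 'b' vs 'b' => same
  Position 4: 'a' vs 'a' => same
  Position 5: 'c' vs 'b' => differ
  Position 6: 'b' vs 'a' => differ
  Position 7: 'a' vs 'a' => same
Total differences (Hamming distance): 4

4


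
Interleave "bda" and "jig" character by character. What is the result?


Interleaving "bda" and "jig":
  Position 0: 'b' from first, 'j' from second => "bj"
  Position 1: 'd' from first, 'i' from second => "di"
  Position 2: 'a' from first, 'g' from second => "ag"
Result: bjdiag

bjdiag


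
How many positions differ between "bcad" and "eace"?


Comparing "bcad" and "eace" position by position:
  Position 0: 'b' vs 'e' => DIFFER
  Position 1: 'c' vs 'a' => DIFFER
  Position 2: 'a' vs 'c' => DIFFER
  Position 3: 'd' vs 'e' => DIFFER
Positions that differ: 4

4


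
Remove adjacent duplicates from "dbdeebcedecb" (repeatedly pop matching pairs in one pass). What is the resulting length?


Input: dbdeebcedecb
Stack-based adjacent duplicate removal:
  Read 'd': push. Stack: d
  Read 'b': push. Stack: db
  Read 'd': push. Stack: dbd
  Read 'e': push. Stack: dbde
  Read 'e': matches stack top 'e' => pop. Stack: dbd
  Read 'b': push. Stack: dbdb
  Read 'c': push. Stack: dbdbc
  Read 'e': push. Stack: dbdbce
  Read 'd': push. Stack: dbdbced
  Read 'e': push. Stack: dbdbcede
  Read 'c': push. Stack: dbdbcedec
  Read 'b': push. Stack: dbdbcedecb
Final stack: "dbdbcedecb" (length 10)

10


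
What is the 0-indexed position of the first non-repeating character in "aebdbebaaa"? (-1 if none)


Input: aebdbebaaa
Character frequencies:
  'a': 4
  'b': 3
  'd': 1
  'e': 2
Scanning left to right for freq == 1:
  Position 0 ('a'): freq=4, skip
  Position 1 ('e'): freq=2, skip
  Position 2 ('b'): freq=3, skip
  Position 3 ('d'): unique! => answer = 3

3


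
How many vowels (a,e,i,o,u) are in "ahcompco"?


Input: ahcompco
Checking each character:
  'a' at position 0: vowel (running total: 1)
  'h' at position 1: consonant
  'c' at position 2: consonant
  'o' at position 3: vowel (running total: 2)
  'm' at position 4: consonant
  'p' at position 5: consonant
  'c' at position 6: consonant
  'o' at position 7: vowel (running total: 3)
Total vowels: 3

3


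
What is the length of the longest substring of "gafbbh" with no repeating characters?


Input: "gafbbh"
Sliding window (track last position of each char):
  Position 0 ('g'): window [0,0] length 1 -- new best
  Position 1 ('a'): window [0,1] length 2 -- new best
  Position 2 ('f'): window [0,2] length 3 -- new best
  Position 3 ('b'): window [0,3] length 4 -- new best
  Position 4 ('b'): repeat (last at 3), move window start to 4
  Position 4 ('b'): window [4,4] length 1
  Position 5 ('h'): window [4,5] length 2
Longest substring with no repeats: "gafb" with length 4

4


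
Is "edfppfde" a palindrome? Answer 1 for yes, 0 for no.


Input: edfppfde
Reversed: edfppfde
  Compare pos 0 ('e') with pos 7 ('e'): match
  Compare pos 1 ('d') with pos 6 ('d'): match
  Compare pos 2 ('f') with pos 5 ('f'): match
  Compare pos 3 ('p') with pos 4 ('p'): match
Result: palindrome

1


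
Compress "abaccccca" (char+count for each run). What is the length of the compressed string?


Input: abaccccca
Runs:
  'a' x 1 => "a1"
  'b' x 1 => "b1"
  'a' x 1 => "a1"
  'c' x 5 => "c5"
  'a' x 1 => "a1"
Compressed: "a1b1a1c5a1"
Compressed length: 10

10


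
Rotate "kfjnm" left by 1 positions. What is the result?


Input: "kfjnm", rotate left by 1
First 1 characters: "k"
Remaining characters: "fjnm"
Concatenate remaining + first: "fjnm" + "k" = "fjnmk"

fjnmk


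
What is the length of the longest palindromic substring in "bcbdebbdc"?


Input: "bcbdebbdc"
Checking substrings for palindromes:
  [0:3] "bcb" (len 3) => palindrome
  [5:7] "bb" (len 2) => palindrome
Longest palindromic substring: "bcb" with length 3

3


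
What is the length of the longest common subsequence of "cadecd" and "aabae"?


LCS of "cadecd" and "aabae"
DP table:
           a    a    b    a    e
      0    0    0    0    0    0
  c   0    0    0    0    0    0
  a   0    1    1    1    1    1
  d   0    1    1    1    1    1
  e   0    1    1    1    1    2
  c   0    1    1    1    1    2
  d   0    1    1    1    1    2
LCS length = dp[6][5] = 2

2


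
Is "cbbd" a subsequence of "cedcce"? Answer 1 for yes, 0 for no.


Check if "cbbd" is a subsequence of "cedcce"
Greedy scan:
  Position 0 ('c'): matches sub[0] = 'c'
  Position 1 ('e'): no match needed
  Position 2 ('d'): no match needed
  Position 3 ('c'): no match needed
  Position 4 ('c'): no match needed
  Position 5 ('e'): no match needed
Only matched 1/4 characters => not a subsequence

0


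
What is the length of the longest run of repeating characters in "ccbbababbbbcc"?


Input: "ccbbababbbbcc"
Scanning for longest run:
  Position 1 ('c'): continues run of 'c', length=2
  Position 2 ('b'): new char, reset run to 1
  Position 3 ('b'): continues run of 'b', length=2
  Position 4 ('a'): new char, reset run to 1
  Position 5 ('b'): new char, reset run to 1
  Position 6 ('a'): new char, reset run to 1
  Position 7 ('b'): new char, reset run to 1
  Position 8 ('b'): continues run of 'b', length=2
  Position 9 ('b'): continues run of 'b', length=3
  Position 10 ('b'): continues run of 'b', length=4
  Position 11 ('c'): new char, reset run to 1
  Position 12 ('c'): continues run of 'c', length=2
Longest run: 'b' with length 4

4


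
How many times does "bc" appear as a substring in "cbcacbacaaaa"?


Searching for "bc" in "cbcacbacaaaa"
Scanning each position:
  Position 0: "cb" => no
  Position 1: "bc" => MATCH
  Position 2: "ca" => no
  Position 3: "ac" => no
  Position 4: "cb" => no
  Position 5: "ba" => no
  Position 6: "ac" => no
  Position 7: "ca" => no
  Position 8: "aa" => no
  Position 9: "aa" => no
  Position 10: "aa" => no
Total occurrences: 1

1


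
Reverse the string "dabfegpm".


Input: dabfegpm
Reading characters right to left:
  Position 7: 'm'
  Position 6: 'p'
  Position 5: 'g'
  Position 4: 'e'
  Position 3: 'f'
  Position 2: 'b'
  Position 1: 'a'
  Position 0: 'd'
Reversed: mpgefbad

mpgefbad


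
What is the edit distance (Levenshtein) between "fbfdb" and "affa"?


Computing edit distance: "fbfdb" -> "affa"
DP table:
           a    f    f    a
      0    1    2    3    4
  f   1    1    1    2    3
  b   2    2    2    2    3
  f   3    3    2    2    3
  d   4    4    3    3    3
  b   5    5    4    4    4
Edit distance = dp[5][4] = 4

4


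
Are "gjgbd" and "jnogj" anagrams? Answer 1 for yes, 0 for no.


Strings: "gjgbd", "jnogj"
Sorted first:  bdggj
Sorted second: gjjno
Differ at position 0: 'b' vs 'g' => not anagrams

0


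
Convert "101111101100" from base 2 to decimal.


Input: "101111101100" in base 2
Positional expansion:
  Digit '1' (value 1) x 2^11 = 2048
  Digit '0' (value 0) x 2^10 = 0
  Digit '1' (value 1) x 2^9 = 512
  Digit '1' (value 1) x 2^8 = 256
  Digit '1' (value 1) x 2^7 = 128
  Digit '1' (value 1) x 2^6 = 64
  Digit '1' (value 1) x 2^5 = 32
  Digit '0' (value 0) x 2^4 = 0
  Digit '1' (value 1) x 2^3 = 8
  Digit '1' (value 1) x 2^2 = 4
  Digit '0' (value 0) x 2^1 = 0
  Digit '0' (value 0) x 2^0 = 0
Sum = 3052

3052


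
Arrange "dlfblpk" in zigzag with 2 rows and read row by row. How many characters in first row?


Zigzag "dlfblpk" into 2 rows:
Placing characters:
  'd' => row 0
  'l' => row 1
  'f' => row 0
  'b' => row 1
  'l' => row 0
  'p' => row 1
  'k' => row 0
Rows:
  Row 0: "dflk"
  Row 1: "lbp"
First row length: 4

4


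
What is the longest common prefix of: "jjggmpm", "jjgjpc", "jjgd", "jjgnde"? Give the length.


Words: jjggmpm, jjgjpc, jjgd, jjgnde
  Position 0: all 'j' => match
  Position 1: all 'j' => match
  Position 2: all 'g' => match
  Position 3: ('g', 'j', 'd', 'n') => mismatch, stop
LCP = "jjg" (length 3)

3


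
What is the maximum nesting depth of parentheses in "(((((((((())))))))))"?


Input: "(((((((((())))))))))"
Tracking depth:
  Position 0 '(': depth becomes 1
  Position 1 '(': depth becomes 2
  Position 2 '(': depth becomes 3
  Position 3 '(': depth becomes 4
  Position 4 '(': depth becomes 5
  Position 5 '(': depth becomes 6
  Position 6 '(': depth becomes 7
  Position 7 '(': depth becomes 8
  Position 8 '(': depth becomes 9
  Position 9 '(': depth becomes 10
  Position 10 ')': depth becomes 9
  Position 11 ')': depth becomes 8
  Position 12 ')': depth becomes 7
  Position 13 ')': depth becomes 6
  Position 14 ')': depth becomes 5
  Position 15 ')': depth becomes 4
  Position 16 ')': depth becomes 3
  Position 17 ')': depth becomes 2
  Position 18 ')': depth becomes 1
  Position 19 ')': depth becomes 0
Maximum depth reached: 10

10


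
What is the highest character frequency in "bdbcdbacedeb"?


Input: bdbcdbacedeb
Character counts:
  'a': 1
  'b': 4
  'c': 2
  'd': 3
  'e': 2
Maximum frequency: 4

4


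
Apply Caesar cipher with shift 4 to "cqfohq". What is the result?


Caesar cipher: shift "cqfohq" by 4
  'c' (pos 2) + 4 = pos 6 = 'g'
  'q' (pos 16) + 4 = pos 20 = 'u'
  'f' (pos 5) + 4 = pos 9 = 'j'
  'o' (pos 14) + 4 = pos 18 = 's'
  'h' (pos 7) + 4 = pos 11 = 'l'
  'q' (pos 16) + 4 = pos 20 = 'u'
Result: gujslu

gujslu


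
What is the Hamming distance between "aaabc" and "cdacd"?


Comparing "aaabc" and "cdacd" position by position:
  Position 0: 'a' vs 'c' => differ
  Position 1: 'a' vs 'd' => differ
  Position 2: 'a' vs 'a' => same
  Position 3: 'b' vs 'c' => differ
  Position 4: 'c' vs 'd' => differ
Total differences (Hamming distance): 4

4


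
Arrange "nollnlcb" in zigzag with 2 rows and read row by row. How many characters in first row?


Zigzag "nollnlcb" into 2 rows:
Placing characters:
  'n' => row 0
  'o' => row 1
  'l' => row 0
  'l' => row 1
  'n' => row 0
  'l' => row 1
  'c' => row 0
  'b' => row 1
Rows:
  Row 0: "nlnc"
  Row 1: "ollb"
First row length: 4

4


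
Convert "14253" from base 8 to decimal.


Input: "14253" in base 8
Positional expansion:
  Digit '1' (value 1) x 8^4 = 4096
  Digit '4' (value 4) x 8^3 = 2048
  Digit '2' (value 2) x 8^2 = 128
  Digit '5' (value 5) x 8^1 = 40
  Digit '3' (value 3) x 8^0 = 3
Sum = 6315

6315


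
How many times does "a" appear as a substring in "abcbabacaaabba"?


Searching for "a" in "abcbabacaaabba"
Scanning each position:
  Position 0: "a" => MATCH
  Position 1: "b" => no
  Position 2: "c" => no
  Position 3: "b" => no
  Position 4: "a" => MATCH
  Position 5: "b" => no
  Position 6: "a" => MATCH
  Position 7: "c" => no
  Position 8: "a" => MATCH
  Position 9: "a" => MATCH
  Position 10: "a" => MATCH
  Position 11: "b" => no
  Position 12: "b" => no
  Position 13: "a" => MATCH
Total occurrences: 7

7


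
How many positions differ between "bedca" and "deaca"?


Comparing "bedca" and "deaca" position by position:
  Position 0: 'b' vs 'd' => DIFFER
  Position 1: 'e' vs 'e' => same
  Position 2: 'd' vs 'a' => DIFFER
  Position 3: 'c' vs 'c' => same
  Position 4: 'a' vs 'a' => same
Positions that differ: 2

2


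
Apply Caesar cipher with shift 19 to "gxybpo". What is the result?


Caesar cipher: shift "gxybpo" by 19
  'g' (pos 6) + 19 = pos 25 = 'z'
  'x' (pos 23) + 19 = pos 16 = 'q'
  'y' (pos 24) + 19 = pos 17 = 'r'
  'b' (pos 1) + 19 = pos 20 = 'u'
  'p' (pos 15) + 19 = pos 8 = 'i'
  'o' (pos 14) + 19 = pos 7 = 'h'
Result: zqruih

zqruih


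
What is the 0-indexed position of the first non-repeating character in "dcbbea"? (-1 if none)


Input: dcbbea
Character frequencies:
  'a': 1
  'b': 2
  'c': 1
  'd': 1
  'e': 1
Scanning left to right for freq == 1:
  Position 0 ('d'): unique! => answer = 0

0


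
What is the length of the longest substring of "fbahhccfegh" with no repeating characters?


Input: "fbahhccfegh"
Sliding window (track last position of each char):
  Position 0 ('f'): window [0,0] length 1 -- new best
  Position 1 ('b'): window [0,1] length 2 -- new best
  Position 2 ('a'): window [0,2] length 3 -- new best
  Position 3 ('h'): window [0,3] length 4 -- new best
  Position 4 ('h'): repeat (last at 3), move window start to 4
  Position 4 ('h'): window [4,4] length 1
  Position 5 ('c'): window [4,5] length 2
  Position 6 ('c'): repeat (last at 5), move window start to 6
  Position 6 ('c'): window [6,6] length 1
  Position 7 ('f'): window [6,7] length 2
  Position 8 ('e'): window [6,8] length 3
  Position 9 ('g'): window [6,9] length 4
  Position 10 ('h'): window [6,10] length 5 -- new best
Longest substring with no repeats: "cfegh" with length 5

5


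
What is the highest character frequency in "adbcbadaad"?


Input: adbcbadaad
Character counts:
  'a': 4
  'b': 2
  'c': 1
  'd': 3
Maximum frequency: 4

4


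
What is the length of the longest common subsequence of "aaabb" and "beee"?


LCS of "aaabb" and "beee"
DP table:
           b    e    e    e
      0    0    0    0    0
  a   0    0    0    0    0
  a   0    0    0    0    0
  a   0    0    0    0    0
  b   0    1    1    1    1
  b   0    1    1    1    1
LCS length = dp[5][4] = 1

1


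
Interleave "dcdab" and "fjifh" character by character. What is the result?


Interleaving "dcdab" and "fjifh":
  Position 0: 'd' from first, 'f' from second => "df"
  Position 1: 'c' from first, 'j' from second => "cj"
  Position 2: 'd' from first, 'i' from second => "di"
  Position 3: 'a' from first, 'f' from second => "af"
  Position 4: 'b' from first, 'h' from second => "bh"
Result: dfcjdiafbh

dfcjdiafbh


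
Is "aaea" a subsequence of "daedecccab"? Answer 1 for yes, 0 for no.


Check if "aaea" is a subsequence of "daedecccab"
Greedy scan:
  Position 0 ('d'): no match needed
  Position 1 ('a'): matches sub[0] = 'a'
  Position 2 ('e'): no match needed
  Position 3 ('d'): no match needed
  Position 4 ('e'): no match needed
  Position 5 ('c'): no match needed
  Position 6 ('c'): no match needed
  Position 7 ('c'): no match needed
  Position 8 ('a'): matches sub[1] = 'a'
  Position 9 ('b'): no match needed
Only matched 2/4 characters => not a subsequence

0


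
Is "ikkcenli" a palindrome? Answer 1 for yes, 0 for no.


Input: ikkcenli
Reversed: ilneckki
  Compare pos 0 ('i') with pos 7 ('i'): match
  Compare pos 1 ('k') with pos 6 ('l'): MISMATCH
  Compare pos 2 ('k') with pos 5 ('n'): MISMATCH
  Compare pos 3 ('c') with pos 4 ('e'): MISMATCH
Result: not a palindrome

0


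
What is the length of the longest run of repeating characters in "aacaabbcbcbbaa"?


Input: "aacaabbcbcbbaa"
Scanning for longest run:
  Position 1 ('a'): continues run of 'a', length=2
  Position 2 ('c'): new char, reset run to 1
  Position 3 ('a'): new char, reset run to 1
  Position 4 ('a'): continues run of 'a', length=2
  Position 5 ('b'): new char, reset run to 1
  Position 6 ('b'): continues run of 'b', length=2
  Position 7 ('c'): new char, reset run to 1
  Position 8 ('b'): new char, reset run to 1
  Position 9 ('c'): new char, reset run to 1
  Position 10 ('b'): new char, reset run to 1
  Position 11 ('b'): continues run of 'b', length=2
  Position 12 ('a'): new char, reset run to 1
  Position 13 ('a'): continues run of 'a', length=2
Longest run: 'a' with length 2

2


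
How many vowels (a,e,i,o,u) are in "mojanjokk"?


Input: mojanjokk
Checking each character:
  'm' at position 0: consonant
  'o' at position 1: vowel (running total: 1)
  'j' at position 2: consonant
  'a' at position 3: vowel (running total: 2)
  'n' at position 4: consonant
  'j' at position 5: consonant
  'o' at position 6: vowel (running total: 3)
  'k' at position 7: consonant
  'k' at position 8: consonant
Total vowels: 3

3


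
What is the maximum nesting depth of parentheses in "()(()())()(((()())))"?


Input: "()(()())()(((()())))"
Tracking depth:
  Position 0 '(': depth becomes 1
  Position 1 ')': depth becomes 0
  Position 2 '(': depth becomes 1
  Position 3 '(': depth becomes 2
  Position 4 ')': depth becomes 1
  Position 5 '(': depth becomes 2
  Position 6 ')': depth becomes 1
  Position 7 ')': depth becomes 0
  Position 8 '(': depth becomes 1
  Position 9 ')': depth becomes 0
  Position 10 '(': depth becomes 1
  Position 11 '(': depth becomes 2
  Position 12 '(': depth becomes 3
  Position 13 '(': depth becomes 4
  Position 14 ')': depth becomes 3
  Position 15 '(': depth becomes 4
  Position 16 ')': depth becomes 3
  Position 17 ')': depth becomes 2
  Position 18 ')': depth becomes 1
  Position 19 ')': depth becomes 0
Maximum depth reached: 4

4


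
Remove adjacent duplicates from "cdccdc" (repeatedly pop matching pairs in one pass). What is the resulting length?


Input: cdccdc
Stack-based adjacent duplicate removal:
  Read 'c': push. Stack: c
  Read 'd': push. Stack: cd
  Read 'c': push. Stack: cdc
  Read 'c': matches stack top 'c' => pop. Stack: cd
  Read 'd': matches stack top 'd' => pop. Stack: c
  Read 'c': matches stack top 'c' => pop. Stack: (empty)
Final stack: "" (length 0)

0


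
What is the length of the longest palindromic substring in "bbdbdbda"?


Input: "bbdbdbda"
Checking substrings for palindromes:
  [1:6] "bdbdb" (len 5) => palindrome
  [2:7] "dbdbd" (len 5) => palindrome
  [1:4] "bdb" (len 3) => palindrome
  [2:5] "dbd" (len 3) => palindrome
  [3:6] "bdb" (len 3) => palindrome
  [4:7] "dbd" (len 3) => palindrome
Longest palindromic substring: "bdbdb" with length 5

5


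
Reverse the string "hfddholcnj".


Input: hfddholcnj
Reading characters right to left:
  Position 9: 'j'
  Position 8: 'n'
  Position 7: 'c'
  Position 6: 'l'
  Position 5: 'o'
  Position 4: 'h'
  Position 3: 'd'
  Position 2: 'd'
  Position 1: 'f'
  Position 0: 'h'
Reversed: jnclohddfh

jnclohddfh


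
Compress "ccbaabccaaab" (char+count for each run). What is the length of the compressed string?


Input: ccbaabccaaab
Runs:
  'c' x 2 => "c2"
  'b' x 1 => "b1"
  'a' x 2 => "a2"
  'b' x 1 => "b1"
  'c' x 2 => "c2"
  'a' x 3 => "a3"
  'b' x 1 => "b1"
Compressed: "c2b1a2b1c2a3b1"
Compressed length: 14

14


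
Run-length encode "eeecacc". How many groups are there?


Input: eeecacc
Scanning for consecutive runs:
  Group 1: 'e' x 3 (positions 0-2)
  Group 2: 'c' x 1 (positions 3-3)
  Group 3: 'a' x 1 (positions 4-4)
  Group 4: 'c' x 2 (positions 5-6)
Total groups: 4

4


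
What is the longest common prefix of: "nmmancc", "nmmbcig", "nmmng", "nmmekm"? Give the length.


Words: nmmancc, nmmbcig, nmmng, nmmekm
  Position 0: all 'n' => match
  Position 1: all 'm' => match
  Position 2: all 'm' => match
  Position 3: ('a', 'b', 'n', 'e') => mismatch, stop
LCP = "nmm" (length 3)

3


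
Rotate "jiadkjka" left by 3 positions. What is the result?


Input: "jiadkjka", rotate left by 3
First 3 characters: "jia"
Remaining characters: "dkjka"
Concatenate remaining + first: "dkjka" + "jia" = "dkjkajia"

dkjkajia


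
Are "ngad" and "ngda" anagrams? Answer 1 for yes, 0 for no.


Strings: "ngad", "ngda"
Sorted first:  adgn
Sorted second: adgn
Sorted forms match => anagrams

1


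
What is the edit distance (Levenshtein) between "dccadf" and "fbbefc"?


Computing edit distance: "dccadf" -> "fbbefc"
DP table:
           f    b    b    e    f    c
      0    1    2    3    4    5    6
  d   1    1    2    3    4    5    6
  c   2    2    2    3    4    5    5
  c   3    3    3    3    4    5    5
  a   4    4    4    4    4    5    6
  d   5    5    5    5    5    5    6
  f   6    5    6    6    6    5    6
Edit distance = dp[6][6] = 6

6


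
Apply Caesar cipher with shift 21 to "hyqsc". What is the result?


Caesar cipher: shift "hyqsc" by 21
  'h' (pos 7) + 21 = pos 2 = 'c'
  'y' (pos 24) + 21 = pos 19 = 't'
  'q' (pos 16) + 21 = pos 11 = 'l'
  's' (pos 18) + 21 = pos 13 = 'n'
  'c' (pos 2) + 21 = pos 23 = 'x'
Result: ctlnx

ctlnx


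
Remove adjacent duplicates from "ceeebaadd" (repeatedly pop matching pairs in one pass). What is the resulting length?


Input: ceeebaadd
Stack-based adjacent duplicate removal:
  Read 'c': push. Stack: c
  Read 'e': push. Stack: ce
  Read 'e': matches stack top 'e' => pop. Stack: c
  Read 'e': push. Stack: ce
  Read 'b': push. Stack: ceb
  Read 'a': push. Stack: ceba
  Read 'a': matches stack top 'a' => pop. Stack: ceb
  Read 'd': push. Stack: cebd
  Read 'd': matches stack top 'd' => pop. Stack: ceb
Final stack: "ceb" (length 3)

3


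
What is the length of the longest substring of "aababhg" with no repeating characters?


Input: "aababhg"
Sliding window (track last position of each char):
  Position 0 ('a'): window [0,0] length 1 -- new best
  Position 1 ('a'): repeat (last at 0), move window start to 1
  Position 1 ('a'): window [1,1] length 1
  Position 2 ('b'): window [1,2] length 2 -- new best
  Position 3 ('a'): repeat (last at 1), move window start to 2
  Position 3 ('a'): window [2,3] length 2
  Position 4 ('b'): repeat (last at 2), move window start to 3
  Position 4 ('b'): window [3,4] length 2
  Position 5 ('h'): window [3,5] length 3 -- new best
  Position 6 ('g'): window [3,6] length 4 -- new best
Longest substring with no repeats: "abhg" with length 4

4


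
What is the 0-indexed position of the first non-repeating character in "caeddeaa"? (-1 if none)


Input: caeddeaa
Character frequencies:
  'a': 3
  'c': 1
  'd': 2
  'e': 2
Scanning left to right for freq == 1:
  Position 0 ('c'): unique! => answer = 0

0


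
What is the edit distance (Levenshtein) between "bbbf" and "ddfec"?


Computing edit distance: "bbbf" -> "ddfec"
DP table:
           d    d    f    e    c
      0    1    2    3    4    5
  b   1    1    2    3    4    5
  b   2    2    2    3    4    5
  b   3    3    3    3    4    5
  f   4    4    4    3    4    5
Edit distance = dp[4][5] = 5

5
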